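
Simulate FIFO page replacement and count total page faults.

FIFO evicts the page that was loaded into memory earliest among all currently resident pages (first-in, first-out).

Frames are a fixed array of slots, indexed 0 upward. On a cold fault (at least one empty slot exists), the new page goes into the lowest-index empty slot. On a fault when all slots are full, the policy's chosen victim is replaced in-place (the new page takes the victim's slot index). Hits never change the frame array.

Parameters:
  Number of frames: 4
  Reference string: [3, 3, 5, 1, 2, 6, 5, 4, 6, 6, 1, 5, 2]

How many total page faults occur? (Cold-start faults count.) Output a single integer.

Step 0: ref 3 → FAULT, frames=[3,-,-,-]
Step 1: ref 3 → HIT, frames=[3,-,-,-]
Step 2: ref 5 → FAULT, frames=[3,5,-,-]
Step 3: ref 1 → FAULT, frames=[3,5,1,-]
Step 4: ref 2 → FAULT, frames=[3,5,1,2]
Step 5: ref 6 → FAULT (evict 3), frames=[6,5,1,2]
Step 6: ref 5 → HIT, frames=[6,5,1,2]
Step 7: ref 4 → FAULT (evict 5), frames=[6,4,1,2]
Step 8: ref 6 → HIT, frames=[6,4,1,2]
Step 9: ref 6 → HIT, frames=[6,4,1,2]
Step 10: ref 1 → HIT, frames=[6,4,1,2]
Step 11: ref 5 → FAULT (evict 1), frames=[6,4,5,2]
Step 12: ref 2 → HIT, frames=[6,4,5,2]
Total faults: 7

Answer: 7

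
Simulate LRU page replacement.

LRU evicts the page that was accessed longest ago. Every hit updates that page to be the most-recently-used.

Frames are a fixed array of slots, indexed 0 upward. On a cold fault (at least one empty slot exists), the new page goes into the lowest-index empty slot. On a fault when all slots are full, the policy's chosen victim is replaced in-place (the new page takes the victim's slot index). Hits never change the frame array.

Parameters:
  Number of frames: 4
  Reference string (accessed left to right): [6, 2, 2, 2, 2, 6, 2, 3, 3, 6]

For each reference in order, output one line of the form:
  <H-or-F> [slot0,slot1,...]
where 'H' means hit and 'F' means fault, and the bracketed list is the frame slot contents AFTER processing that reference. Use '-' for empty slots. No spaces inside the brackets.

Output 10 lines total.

F [6,-,-,-]
F [6,2,-,-]
H [6,2,-,-]
H [6,2,-,-]
H [6,2,-,-]
H [6,2,-,-]
H [6,2,-,-]
F [6,2,3,-]
H [6,2,3,-]
H [6,2,3,-]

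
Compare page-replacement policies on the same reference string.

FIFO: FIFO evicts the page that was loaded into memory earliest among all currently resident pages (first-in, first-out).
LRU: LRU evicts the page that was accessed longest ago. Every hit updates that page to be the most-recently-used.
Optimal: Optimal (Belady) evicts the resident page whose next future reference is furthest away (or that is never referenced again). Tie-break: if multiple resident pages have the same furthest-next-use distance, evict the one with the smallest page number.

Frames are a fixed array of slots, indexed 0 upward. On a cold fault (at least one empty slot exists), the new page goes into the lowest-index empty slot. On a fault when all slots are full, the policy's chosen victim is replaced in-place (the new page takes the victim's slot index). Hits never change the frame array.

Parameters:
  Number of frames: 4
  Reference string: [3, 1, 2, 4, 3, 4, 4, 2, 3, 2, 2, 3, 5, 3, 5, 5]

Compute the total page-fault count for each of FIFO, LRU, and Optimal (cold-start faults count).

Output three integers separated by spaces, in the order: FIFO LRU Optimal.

Answer: 6 5 5

Derivation:
--- FIFO ---
  step 0: ref 3 -> FAULT, frames=[3,-,-,-] (faults so far: 1)
  step 1: ref 1 -> FAULT, frames=[3,1,-,-] (faults so far: 2)
  step 2: ref 2 -> FAULT, frames=[3,1,2,-] (faults so far: 3)
  step 3: ref 4 -> FAULT, frames=[3,1,2,4] (faults so far: 4)
  step 4: ref 3 -> HIT, frames=[3,1,2,4] (faults so far: 4)
  step 5: ref 4 -> HIT, frames=[3,1,2,4] (faults so far: 4)
  step 6: ref 4 -> HIT, frames=[3,1,2,4] (faults so far: 4)
  step 7: ref 2 -> HIT, frames=[3,1,2,4] (faults so far: 4)
  step 8: ref 3 -> HIT, frames=[3,1,2,4] (faults so far: 4)
  step 9: ref 2 -> HIT, frames=[3,1,2,4] (faults so far: 4)
  step 10: ref 2 -> HIT, frames=[3,1,2,4] (faults so far: 4)
  step 11: ref 3 -> HIT, frames=[3,1,2,4] (faults so far: 4)
  step 12: ref 5 -> FAULT, evict 3, frames=[5,1,2,4] (faults so far: 5)
  step 13: ref 3 -> FAULT, evict 1, frames=[5,3,2,4] (faults so far: 6)
  step 14: ref 5 -> HIT, frames=[5,3,2,4] (faults so far: 6)
  step 15: ref 5 -> HIT, frames=[5,3,2,4] (faults so far: 6)
  FIFO total faults: 6
--- LRU ---
  step 0: ref 3 -> FAULT, frames=[3,-,-,-] (faults so far: 1)
  step 1: ref 1 -> FAULT, frames=[3,1,-,-] (faults so far: 2)
  step 2: ref 2 -> FAULT, frames=[3,1,2,-] (faults so far: 3)
  step 3: ref 4 -> FAULT, frames=[3,1,2,4] (faults so far: 4)
  step 4: ref 3 -> HIT, frames=[3,1,2,4] (faults so far: 4)
  step 5: ref 4 -> HIT, frames=[3,1,2,4] (faults so far: 4)
  step 6: ref 4 -> HIT, frames=[3,1,2,4] (faults so far: 4)
  step 7: ref 2 -> HIT, frames=[3,1,2,4] (faults so far: 4)
  step 8: ref 3 -> HIT, frames=[3,1,2,4] (faults so far: 4)
  step 9: ref 2 -> HIT, frames=[3,1,2,4] (faults so far: 4)
  step 10: ref 2 -> HIT, frames=[3,1,2,4] (faults so far: 4)
  step 11: ref 3 -> HIT, frames=[3,1,2,4] (faults so far: 4)
  step 12: ref 5 -> FAULT, evict 1, frames=[3,5,2,4] (faults so far: 5)
  step 13: ref 3 -> HIT, frames=[3,5,2,4] (faults so far: 5)
  step 14: ref 5 -> HIT, frames=[3,5,2,4] (faults so far: 5)
  step 15: ref 5 -> HIT, frames=[3,5,2,4] (faults so far: 5)
  LRU total faults: 5
--- Optimal ---
  step 0: ref 3 -> FAULT, frames=[3,-,-,-] (faults so far: 1)
  step 1: ref 1 -> FAULT, frames=[3,1,-,-] (faults so far: 2)
  step 2: ref 2 -> FAULT, frames=[3,1,2,-] (faults so far: 3)
  step 3: ref 4 -> FAULT, frames=[3,1,2,4] (faults so far: 4)
  step 4: ref 3 -> HIT, frames=[3,1,2,4] (faults so far: 4)
  step 5: ref 4 -> HIT, frames=[3,1,2,4] (faults so far: 4)
  step 6: ref 4 -> HIT, frames=[3,1,2,4] (faults so far: 4)
  step 7: ref 2 -> HIT, frames=[3,1,2,4] (faults so far: 4)
  step 8: ref 3 -> HIT, frames=[3,1,2,4] (faults so far: 4)
  step 9: ref 2 -> HIT, frames=[3,1,2,4] (faults so far: 4)
  step 10: ref 2 -> HIT, frames=[3,1,2,4] (faults so far: 4)
  step 11: ref 3 -> HIT, frames=[3,1,2,4] (faults so far: 4)
  step 12: ref 5 -> FAULT, evict 1, frames=[3,5,2,4] (faults so far: 5)
  step 13: ref 3 -> HIT, frames=[3,5,2,4] (faults so far: 5)
  step 14: ref 5 -> HIT, frames=[3,5,2,4] (faults so far: 5)
  step 15: ref 5 -> HIT, frames=[3,5,2,4] (faults so far: 5)
  Optimal total faults: 5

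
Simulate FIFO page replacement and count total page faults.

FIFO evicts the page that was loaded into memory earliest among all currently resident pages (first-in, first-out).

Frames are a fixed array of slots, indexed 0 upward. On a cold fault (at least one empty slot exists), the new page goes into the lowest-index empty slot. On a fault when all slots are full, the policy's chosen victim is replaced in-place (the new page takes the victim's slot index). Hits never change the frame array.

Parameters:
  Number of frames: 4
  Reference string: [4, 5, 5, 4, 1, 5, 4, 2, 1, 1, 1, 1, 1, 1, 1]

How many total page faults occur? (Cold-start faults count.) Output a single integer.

Step 0: ref 4 → FAULT, frames=[4,-,-,-]
Step 1: ref 5 → FAULT, frames=[4,5,-,-]
Step 2: ref 5 → HIT, frames=[4,5,-,-]
Step 3: ref 4 → HIT, frames=[4,5,-,-]
Step 4: ref 1 → FAULT, frames=[4,5,1,-]
Step 5: ref 5 → HIT, frames=[4,5,1,-]
Step 6: ref 4 → HIT, frames=[4,5,1,-]
Step 7: ref 2 → FAULT, frames=[4,5,1,2]
Step 8: ref 1 → HIT, frames=[4,5,1,2]
Step 9: ref 1 → HIT, frames=[4,5,1,2]
Step 10: ref 1 → HIT, frames=[4,5,1,2]
Step 11: ref 1 → HIT, frames=[4,5,1,2]
Step 12: ref 1 → HIT, frames=[4,5,1,2]
Step 13: ref 1 → HIT, frames=[4,5,1,2]
Step 14: ref 1 → HIT, frames=[4,5,1,2]
Total faults: 4

Answer: 4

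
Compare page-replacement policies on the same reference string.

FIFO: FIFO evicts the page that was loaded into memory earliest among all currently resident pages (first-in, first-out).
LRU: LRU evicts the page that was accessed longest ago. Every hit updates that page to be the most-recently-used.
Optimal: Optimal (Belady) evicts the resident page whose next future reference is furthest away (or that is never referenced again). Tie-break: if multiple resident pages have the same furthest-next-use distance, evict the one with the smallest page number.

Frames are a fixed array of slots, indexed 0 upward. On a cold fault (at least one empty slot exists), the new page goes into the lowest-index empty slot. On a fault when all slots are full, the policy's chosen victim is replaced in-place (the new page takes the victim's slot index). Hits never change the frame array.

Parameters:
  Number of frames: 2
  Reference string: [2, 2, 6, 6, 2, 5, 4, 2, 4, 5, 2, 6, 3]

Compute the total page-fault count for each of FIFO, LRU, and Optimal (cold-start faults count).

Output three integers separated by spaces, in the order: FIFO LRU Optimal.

--- FIFO ---
  step 0: ref 2 -> FAULT, frames=[2,-] (faults so far: 1)
  step 1: ref 2 -> HIT, frames=[2,-] (faults so far: 1)
  step 2: ref 6 -> FAULT, frames=[2,6] (faults so far: 2)
  step 3: ref 6 -> HIT, frames=[2,6] (faults so far: 2)
  step 4: ref 2 -> HIT, frames=[2,6] (faults so far: 2)
  step 5: ref 5 -> FAULT, evict 2, frames=[5,6] (faults so far: 3)
  step 6: ref 4 -> FAULT, evict 6, frames=[5,4] (faults so far: 4)
  step 7: ref 2 -> FAULT, evict 5, frames=[2,4] (faults so far: 5)
  step 8: ref 4 -> HIT, frames=[2,4] (faults so far: 5)
  step 9: ref 5 -> FAULT, evict 4, frames=[2,5] (faults so far: 6)
  step 10: ref 2 -> HIT, frames=[2,5] (faults so far: 6)
  step 11: ref 6 -> FAULT, evict 2, frames=[6,5] (faults so far: 7)
  step 12: ref 3 -> FAULT, evict 5, frames=[6,3] (faults so far: 8)
  FIFO total faults: 8
--- LRU ---
  step 0: ref 2 -> FAULT, frames=[2,-] (faults so far: 1)
  step 1: ref 2 -> HIT, frames=[2,-] (faults so far: 1)
  step 2: ref 6 -> FAULT, frames=[2,6] (faults so far: 2)
  step 3: ref 6 -> HIT, frames=[2,6] (faults so far: 2)
  step 4: ref 2 -> HIT, frames=[2,6] (faults so far: 2)
  step 5: ref 5 -> FAULT, evict 6, frames=[2,5] (faults so far: 3)
  step 6: ref 4 -> FAULT, evict 2, frames=[4,5] (faults so far: 4)
  step 7: ref 2 -> FAULT, evict 5, frames=[4,2] (faults so far: 5)
  step 8: ref 4 -> HIT, frames=[4,2] (faults so far: 5)
  step 9: ref 5 -> FAULT, evict 2, frames=[4,5] (faults so far: 6)
  step 10: ref 2 -> FAULT, evict 4, frames=[2,5] (faults so far: 7)
  step 11: ref 6 -> FAULT, evict 5, frames=[2,6] (faults so far: 8)
  step 12: ref 3 -> FAULT, evict 2, frames=[3,6] (faults so far: 9)
  LRU total faults: 9
--- Optimal ---
  step 0: ref 2 -> FAULT, frames=[2,-] (faults so far: 1)
  step 1: ref 2 -> HIT, frames=[2,-] (faults so far: 1)
  step 2: ref 6 -> FAULT, frames=[2,6] (faults so far: 2)
  step 3: ref 6 -> HIT, frames=[2,6] (faults so far: 2)
  step 4: ref 2 -> HIT, frames=[2,6] (faults so far: 2)
  step 5: ref 5 -> FAULT, evict 6, frames=[2,5] (faults so far: 3)
  step 6: ref 4 -> FAULT, evict 5, frames=[2,4] (faults so far: 4)
  step 7: ref 2 -> HIT, frames=[2,4] (faults so far: 4)
  step 8: ref 4 -> HIT, frames=[2,4] (faults so far: 4)
  step 9: ref 5 -> FAULT, evict 4, frames=[2,5] (faults so far: 5)
  step 10: ref 2 -> HIT, frames=[2,5] (faults so far: 5)
  step 11: ref 6 -> FAULT, evict 2, frames=[6,5] (faults so far: 6)
  step 12: ref 3 -> FAULT, evict 5, frames=[6,3] (faults so far: 7)
  Optimal total faults: 7

Answer: 8 9 7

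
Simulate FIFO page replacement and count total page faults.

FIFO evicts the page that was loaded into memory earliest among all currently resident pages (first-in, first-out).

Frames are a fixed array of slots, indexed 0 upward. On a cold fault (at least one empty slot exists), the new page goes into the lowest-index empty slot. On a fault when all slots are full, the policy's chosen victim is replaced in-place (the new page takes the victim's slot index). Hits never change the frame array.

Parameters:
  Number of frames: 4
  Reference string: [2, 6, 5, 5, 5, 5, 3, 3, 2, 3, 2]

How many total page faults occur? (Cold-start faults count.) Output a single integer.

Answer: 4

Derivation:
Step 0: ref 2 → FAULT, frames=[2,-,-,-]
Step 1: ref 6 → FAULT, frames=[2,6,-,-]
Step 2: ref 5 → FAULT, frames=[2,6,5,-]
Step 3: ref 5 → HIT, frames=[2,6,5,-]
Step 4: ref 5 → HIT, frames=[2,6,5,-]
Step 5: ref 5 → HIT, frames=[2,6,5,-]
Step 6: ref 3 → FAULT, frames=[2,6,5,3]
Step 7: ref 3 → HIT, frames=[2,6,5,3]
Step 8: ref 2 → HIT, frames=[2,6,5,3]
Step 9: ref 3 → HIT, frames=[2,6,5,3]
Step 10: ref 2 → HIT, frames=[2,6,5,3]
Total faults: 4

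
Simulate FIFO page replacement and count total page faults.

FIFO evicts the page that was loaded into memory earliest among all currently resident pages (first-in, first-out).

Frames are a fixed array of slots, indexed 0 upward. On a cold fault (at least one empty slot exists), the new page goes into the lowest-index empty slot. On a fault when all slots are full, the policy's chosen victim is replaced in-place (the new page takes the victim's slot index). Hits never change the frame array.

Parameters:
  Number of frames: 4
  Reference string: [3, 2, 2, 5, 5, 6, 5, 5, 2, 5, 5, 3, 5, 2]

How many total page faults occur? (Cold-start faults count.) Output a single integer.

Answer: 4

Derivation:
Step 0: ref 3 → FAULT, frames=[3,-,-,-]
Step 1: ref 2 → FAULT, frames=[3,2,-,-]
Step 2: ref 2 → HIT, frames=[3,2,-,-]
Step 3: ref 5 → FAULT, frames=[3,2,5,-]
Step 4: ref 5 → HIT, frames=[3,2,5,-]
Step 5: ref 6 → FAULT, frames=[3,2,5,6]
Step 6: ref 5 → HIT, frames=[3,2,5,6]
Step 7: ref 5 → HIT, frames=[3,2,5,6]
Step 8: ref 2 → HIT, frames=[3,2,5,6]
Step 9: ref 5 → HIT, frames=[3,2,5,6]
Step 10: ref 5 → HIT, frames=[3,2,5,6]
Step 11: ref 3 → HIT, frames=[3,2,5,6]
Step 12: ref 5 → HIT, frames=[3,2,5,6]
Step 13: ref 2 → HIT, frames=[3,2,5,6]
Total faults: 4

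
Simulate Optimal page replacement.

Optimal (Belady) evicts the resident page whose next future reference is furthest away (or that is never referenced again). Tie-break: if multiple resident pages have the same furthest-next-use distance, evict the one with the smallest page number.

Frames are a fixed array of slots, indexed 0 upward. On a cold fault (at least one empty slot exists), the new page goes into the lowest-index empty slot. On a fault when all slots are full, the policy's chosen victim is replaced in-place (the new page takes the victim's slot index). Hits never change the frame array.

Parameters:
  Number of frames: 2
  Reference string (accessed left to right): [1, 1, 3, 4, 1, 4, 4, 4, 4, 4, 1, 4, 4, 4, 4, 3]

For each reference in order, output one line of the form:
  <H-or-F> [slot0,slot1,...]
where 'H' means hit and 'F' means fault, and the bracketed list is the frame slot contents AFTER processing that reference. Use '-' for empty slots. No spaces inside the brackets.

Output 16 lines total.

F [1,-]
H [1,-]
F [1,3]
F [1,4]
H [1,4]
H [1,4]
H [1,4]
H [1,4]
H [1,4]
H [1,4]
H [1,4]
H [1,4]
H [1,4]
H [1,4]
H [1,4]
F [3,4]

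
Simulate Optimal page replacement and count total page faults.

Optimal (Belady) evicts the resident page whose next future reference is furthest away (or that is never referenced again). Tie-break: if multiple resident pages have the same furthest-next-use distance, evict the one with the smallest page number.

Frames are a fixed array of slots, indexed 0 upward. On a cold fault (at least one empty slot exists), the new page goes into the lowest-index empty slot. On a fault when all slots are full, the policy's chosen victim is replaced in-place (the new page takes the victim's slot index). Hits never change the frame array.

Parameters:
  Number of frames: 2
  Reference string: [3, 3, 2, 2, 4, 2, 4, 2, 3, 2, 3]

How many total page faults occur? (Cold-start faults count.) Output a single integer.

Answer: 4

Derivation:
Step 0: ref 3 → FAULT, frames=[3,-]
Step 1: ref 3 → HIT, frames=[3,-]
Step 2: ref 2 → FAULT, frames=[3,2]
Step 3: ref 2 → HIT, frames=[3,2]
Step 4: ref 4 → FAULT (evict 3), frames=[4,2]
Step 5: ref 2 → HIT, frames=[4,2]
Step 6: ref 4 → HIT, frames=[4,2]
Step 7: ref 2 → HIT, frames=[4,2]
Step 8: ref 3 → FAULT (evict 4), frames=[3,2]
Step 9: ref 2 → HIT, frames=[3,2]
Step 10: ref 3 → HIT, frames=[3,2]
Total faults: 4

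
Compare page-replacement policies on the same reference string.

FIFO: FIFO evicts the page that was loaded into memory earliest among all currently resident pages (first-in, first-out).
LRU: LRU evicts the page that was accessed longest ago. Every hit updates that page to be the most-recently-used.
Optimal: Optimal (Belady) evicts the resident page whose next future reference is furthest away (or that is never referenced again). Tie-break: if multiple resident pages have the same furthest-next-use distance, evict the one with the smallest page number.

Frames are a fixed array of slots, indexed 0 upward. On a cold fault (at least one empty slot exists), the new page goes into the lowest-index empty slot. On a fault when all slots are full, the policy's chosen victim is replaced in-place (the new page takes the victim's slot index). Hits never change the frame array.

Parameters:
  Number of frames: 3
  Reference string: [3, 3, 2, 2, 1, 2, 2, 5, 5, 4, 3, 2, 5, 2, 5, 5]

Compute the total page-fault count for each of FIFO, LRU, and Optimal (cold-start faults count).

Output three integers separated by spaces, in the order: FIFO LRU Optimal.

Answer: 8 8 6

Derivation:
--- FIFO ---
  step 0: ref 3 -> FAULT, frames=[3,-,-] (faults so far: 1)
  step 1: ref 3 -> HIT, frames=[3,-,-] (faults so far: 1)
  step 2: ref 2 -> FAULT, frames=[3,2,-] (faults so far: 2)
  step 3: ref 2 -> HIT, frames=[3,2,-] (faults so far: 2)
  step 4: ref 1 -> FAULT, frames=[3,2,1] (faults so far: 3)
  step 5: ref 2 -> HIT, frames=[3,2,1] (faults so far: 3)
  step 6: ref 2 -> HIT, frames=[3,2,1] (faults so far: 3)
  step 7: ref 5 -> FAULT, evict 3, frames=[5,2,1] (faults so far: 4)
  step 8: ref 5 -> HIT, frames=[5,2,1] (faults so far: 4)
  step 9: ref 4 -> FAULT, evict 2, frames=[5,4,1] (faults so far: 5)
  step 10: ref 3 -> FAULT, evict 1, frames=[5,4,3] (faults so far: 6)
  step 11: ref 2 -> FAULT, evict 5, frames=[2,4,3] (faults so far: 7)
  step 12: ref 5 -> FAULT, evict 4, frames=[2,5,3] (faults so far: 8)
  step 13: ref 2 -> HIT, frames=[2,5,3] (faults so far: 8)
  step 14: ref 5 -> HIT, frames=[2,5,3] (faults so far: 8)
  step 15: ref 5 -> HIT, frames=[2,5,3] (faults so far: 8)
  FIFO total faults: 8
--- LRU ---
  step 0: ref 3 -> FAULT, frames=[3,-,-] (faults so far: 1)
  step 1: ref 3 -> HIT, frames=[3,-,-] (faults so far: 1)
  step 2: ref 2 -> FAULT, frames=[3,2,-] (faults so far: 2)
  step 3: ref 2 -> HIT, frames=[3,2,-] (faults so far: 2)
  step 4: ref 1 -> FAULT, frames=[3,2,1] (faults so far: 3)
  step 5: ref 2 -> HIT, frames=[3,2,1] (faults so far: 3)
  step 6: ref 2 -> HIT, frames=[3,2,1] (faults so far: 3)
  step 7: ref 5 -> FAULT, evict 3, frames=[5,2,1] (faults so far: 4)
  step 8: ref 5 -> HIT, frames=[5,2,1] (faults so far: 4)
  step 9: ref 4 -> FAULT, evict 1, frames=[5,2,4] (faults so far: 5)
  step 10: ref 3 -> FAULT, evict 2, frames=[5,3,4] (faults so far: 6)
  step 11: ref 2 -> FAULT, evict 5, frames=[2,3,4] (faults so far: 7)
  step 12: ref 5 -> FAULT, evict 4, frames=[2,3,5] (faults so far: 8)
  step 13: ref 2 -> HIT, frames=[2,3,5] (faults so far: 8)
  step 14: ref 5 -> HIT, frames=[2,3,5] (faults so far: 8)
  step 15: ref 5 -> HIT, frames=[2,3,5] (faults so far: 8)
  LRU total faults: 8
--- Optimal ---
  step 0: ref 3 -> FAULT, frames=[3,-,-] (faults so far: 1)
  step 1: ref 3 -> HIT, frames=[3,-,-] (faults so far: 1)
  step 2: ref 2 -> FAULT, frames=[3,2,-] (faults so far: 2)
  step 3: ref 2 -> HIT, frames=[3,2,-] (faults so far: 2)
  step 4: ref 1 -> FAULT, frames=[3,2,1] (faults so far: 3)
  step 5: ref 2 -> HIT, frames=[3,2,1] (faults so far: 3)
  step 6: ref 2 -> HIT, frames=[3,2,1] (faults so far: 3)
  step 7: ref 5 -> FAULT, evict 1, frames=[3,2,5] (faults so far: 4)
  step 8: ref 5 -> HIT, frames=[3,2,5] (faults so far: 4)
  step 9: ref 4 -> FAULT, evict 5, frames=[3,2,4] (faults so far: 5)
  step 10: ref 3 -> HIT, frames=[3,2,4] (faults so far: 5)
  step 11: ref 2 -> HIT, frames=[3,2,4] (faults so far: 5)
  step 12: ref 5 -> FAULT, evict 3, frames=[5,2,4] (faults so far: 6)
  step 13: ref 2 -> HIT, frames=[5,2,4] (faults so far: 6)
  step 14: ref 5 -> HIT, frames=[5,2,4] (faults so far: 6)
  step 15: ref 5 -> HIT, frames=[5,2,4] (faults so far: 6)
  Optimal total faults: 6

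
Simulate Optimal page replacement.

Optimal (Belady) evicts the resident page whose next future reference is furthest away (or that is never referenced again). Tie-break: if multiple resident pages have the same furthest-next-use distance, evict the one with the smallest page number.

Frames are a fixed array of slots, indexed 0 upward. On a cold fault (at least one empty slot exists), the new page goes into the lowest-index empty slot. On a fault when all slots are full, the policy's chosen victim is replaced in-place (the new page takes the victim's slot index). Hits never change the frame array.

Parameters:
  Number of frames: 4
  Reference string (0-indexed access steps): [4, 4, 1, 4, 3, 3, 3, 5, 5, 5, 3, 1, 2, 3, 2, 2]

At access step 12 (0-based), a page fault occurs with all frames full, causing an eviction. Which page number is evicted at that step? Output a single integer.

Step 0: ref 4 -> FAULT, frames=[4,-,-,-]
Step 1: ref 4 -> HIT, frames=[4,-,-,-]
Step 2: ref 1 -> FAULT, frames=[4,1,-,-]
Step 3: ref 4 -> HIT, frames=[4,1,-,-]
Step 4: ref 3 -> FAULT, frames=[4,1,3,-]
Step 5: ref 3 -> HIT, frames=[4,1,3,-]
Step 6: ref 3 -> HIT, frames=[4,1,3,-]
Step 7: ref 5 -> FAULT, frames=[4,1,3,5]
Step 8: ref 5 -> HIT, frames=[4,1,3,5]
Step 9: ref 5 -> HIT, frames=[4,1,3,5]
Step 10: ref 3 -> HIT, frames=[4,1,3,5]
Step 11: ref 1 -> HIT, frames=[4,1,3,5]
Step 12: ref 2 -> FAULT, evict 1, frames=[4,2,3,5]
At step 12: evicted page 1

Answer: 1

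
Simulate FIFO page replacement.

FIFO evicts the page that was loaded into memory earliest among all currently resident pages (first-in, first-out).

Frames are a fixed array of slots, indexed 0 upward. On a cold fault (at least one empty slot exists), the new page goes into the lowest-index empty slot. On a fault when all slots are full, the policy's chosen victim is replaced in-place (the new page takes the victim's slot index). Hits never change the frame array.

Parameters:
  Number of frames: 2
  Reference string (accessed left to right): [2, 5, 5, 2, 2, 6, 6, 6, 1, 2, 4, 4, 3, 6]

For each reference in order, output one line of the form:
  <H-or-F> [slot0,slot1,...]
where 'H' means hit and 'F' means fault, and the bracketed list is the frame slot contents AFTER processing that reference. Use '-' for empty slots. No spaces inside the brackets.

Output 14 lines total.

F [2,-]
F [2,5]
H [2,5]
H [2,5]
H [2,5]
F [6,5]
H [6,5]
H [6,5]
F [6,1]
F [2,1]
F [2,4]
H [2,4]
F [3,4]
F [3,6]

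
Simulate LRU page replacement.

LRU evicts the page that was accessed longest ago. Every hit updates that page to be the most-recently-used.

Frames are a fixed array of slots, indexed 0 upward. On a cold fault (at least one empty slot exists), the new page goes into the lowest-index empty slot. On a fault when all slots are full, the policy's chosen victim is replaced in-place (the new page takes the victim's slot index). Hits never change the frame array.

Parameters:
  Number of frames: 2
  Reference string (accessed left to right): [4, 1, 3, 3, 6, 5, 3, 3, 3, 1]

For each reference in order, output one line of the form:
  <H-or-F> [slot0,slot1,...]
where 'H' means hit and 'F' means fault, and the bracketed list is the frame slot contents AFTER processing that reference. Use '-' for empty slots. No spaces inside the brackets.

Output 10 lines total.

F [4,-]
F [4,1]
F [3,1]
H [3,1]
F [3,6]
F [5,6]
F [5,3]
H [5,3]
H [5,3]
F [1,3]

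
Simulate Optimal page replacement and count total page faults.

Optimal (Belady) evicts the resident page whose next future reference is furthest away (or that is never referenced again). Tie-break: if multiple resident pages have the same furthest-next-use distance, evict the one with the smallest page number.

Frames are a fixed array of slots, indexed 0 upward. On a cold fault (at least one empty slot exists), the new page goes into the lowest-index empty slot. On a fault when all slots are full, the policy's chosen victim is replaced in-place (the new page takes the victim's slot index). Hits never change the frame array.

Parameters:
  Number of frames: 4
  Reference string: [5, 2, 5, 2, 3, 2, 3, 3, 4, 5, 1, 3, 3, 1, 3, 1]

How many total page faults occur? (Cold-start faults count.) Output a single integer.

Step 0: ref 5 → FAULT, frames=[5,-,-,-]
Step 1: ref 2 → FAULT, frames=[5,2,-,-]
Step 2: ref 5 → HIT, frames=[5,2,-,-]
Step 3: ref 2 → HIT, frames=[5,2,-,-]
Step 4: ref 3 → FAULT, frames=[5,2,3,-]
Step 5: ref 2 → HIT, frames=[5,2,3,-]
Step 6: ref 3 → HIT, frames=[5,2,3,-]
Step 7: ref 3 → HIT, frames=[5,2,3,-]
Step 8: ref 4 → FAULT, frames=[5,2,3,4]
Step 9: ref 5 → HIT, frames=[5,2,3,4]
Step 10: ref 1 → FAULT (evict 2), frames=[5,1,3,4]
Step 11: ref 3 → HIT, frames=[5,1,3,4]
Step 12: ref 3 → HIT, frames=[5,1,3,4]
Step 13: ref 1 → HIT, frames=[5,1,3,4]
Step 14: ref 3 → HIT, frames=[5,1,3,4]
Step 15: ref 1 → HIT, frames=[5,1,3,4]
Total faults: 5

Answer: 5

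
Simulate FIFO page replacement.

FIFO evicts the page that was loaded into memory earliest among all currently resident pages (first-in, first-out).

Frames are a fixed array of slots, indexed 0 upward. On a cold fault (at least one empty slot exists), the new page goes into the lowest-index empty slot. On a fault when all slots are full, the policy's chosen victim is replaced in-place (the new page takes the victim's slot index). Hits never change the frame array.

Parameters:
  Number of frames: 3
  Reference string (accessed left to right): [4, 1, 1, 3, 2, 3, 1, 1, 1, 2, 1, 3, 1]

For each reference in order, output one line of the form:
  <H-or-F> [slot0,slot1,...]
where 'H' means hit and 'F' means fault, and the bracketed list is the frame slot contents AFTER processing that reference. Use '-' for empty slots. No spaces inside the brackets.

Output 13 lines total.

F [4,-,-]
F [4,1,-]
H [4,1,-]
F [4,1,3]
F [2,1,3]
H [2,1,3]
H [2,1,3]
H [2,1,3]
H [2,1,3]
H [2,1,3]
H [2,1,3]
H [2,1,3]
H [2,1,3]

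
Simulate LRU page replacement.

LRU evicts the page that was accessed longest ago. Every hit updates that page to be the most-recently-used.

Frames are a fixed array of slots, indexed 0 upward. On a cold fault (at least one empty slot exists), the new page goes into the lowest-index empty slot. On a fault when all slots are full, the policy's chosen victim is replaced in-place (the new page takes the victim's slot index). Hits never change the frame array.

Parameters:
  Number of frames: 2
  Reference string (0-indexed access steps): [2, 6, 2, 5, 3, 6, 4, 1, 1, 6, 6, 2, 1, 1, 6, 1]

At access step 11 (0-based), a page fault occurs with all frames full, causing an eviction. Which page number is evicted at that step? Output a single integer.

Step 0: ref 2 -> FAULT, frames=[2,-]
Step 1: ref 6 -> FAULT, frames=[2,6]
Step 2: ref 2 -> HIT, frames=[2,6]
Step 3: ref 5 -> FAULT, evict 6, frames=[2,5]
Step 4: ref 3 -> FAULT, evict 2, frames=[3,5]
Step 5: ref 6 -> FAULT, evict 5, frames=[3,6]
Step 6: ref 4 -> FAULT, evict 3, frames=[4,6]
Step 7: ref 1 -> FAULT, evict 6, frames=[4,1]
Step 8: ref 1 -> HIT, frames=[4,1]
Step 9: ref 6 -> FAULT, evict 4, frames=[6,1]
Step 10: ref 6 -> HIT, frames=[6,1]
Step 11: ref 2 -> FAULT, evict 1, frames=[6,2]
At step 11: evicted page 1

Answer: 1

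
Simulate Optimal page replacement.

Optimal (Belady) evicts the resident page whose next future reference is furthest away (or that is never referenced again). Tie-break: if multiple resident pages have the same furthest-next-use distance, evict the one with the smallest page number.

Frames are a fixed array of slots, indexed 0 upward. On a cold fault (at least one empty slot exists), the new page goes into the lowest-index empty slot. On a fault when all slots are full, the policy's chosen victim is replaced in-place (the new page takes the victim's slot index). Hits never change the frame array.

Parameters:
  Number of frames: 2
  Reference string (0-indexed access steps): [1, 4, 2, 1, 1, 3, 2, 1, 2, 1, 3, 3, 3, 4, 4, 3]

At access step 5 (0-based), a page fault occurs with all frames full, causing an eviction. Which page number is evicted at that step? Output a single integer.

Answer: 1

Derivation:
Step 0: ref 1 -> FAULT, frames=[1,-]
Step 1: ref 4 -> FAULT, frames=[1,4]
Step 2: ref 2 -> FAULT, evict 4, frames=[1,2]
Step 3: ref 1 -> HIT, frames=[1,2]
Step 4: ref 1 -> HIT, frames=[1,2]
Step 5: ref 3 -> FAULT, evict 1, frames=[3,2]
At step 5: evicted page 1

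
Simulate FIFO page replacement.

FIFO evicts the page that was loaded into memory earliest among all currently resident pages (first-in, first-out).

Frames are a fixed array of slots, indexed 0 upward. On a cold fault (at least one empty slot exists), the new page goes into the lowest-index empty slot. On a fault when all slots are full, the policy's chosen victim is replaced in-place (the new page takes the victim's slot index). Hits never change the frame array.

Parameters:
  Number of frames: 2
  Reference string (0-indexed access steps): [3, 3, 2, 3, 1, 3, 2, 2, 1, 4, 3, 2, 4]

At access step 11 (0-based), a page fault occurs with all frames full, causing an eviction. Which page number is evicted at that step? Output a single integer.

Answer: 4

Derivation:
Step 0: ref 3 -> FAULT, frames=[3,-]
Step 1: ref 3 -> HIT, frames=[3,-]
Step 2: ref 2 -> FAULT, frames=[3,2]
Step 3: ref 3 -> HIT, frames=[3,2]
Step 4: ref 1 -> FAULT, evict 3, frames=[1,2]
Step 5: ref 3 -> FAULT, evict 2, frames=[1,3]
Step 6: ref 2 -> FAULT, evict 1, frames=[2,3]
Step 7: ref 2 -> HIT, frames=[2,3]
Step 8: ref 1 -> FAULT, evict 3, frames=[2,1]
Step 9: ref 4 -> FAULT, evict 2, frames=[4,1]
Step 10: ref 3 -> FAULT, evict 1, frames=[4,3]
Step 11: ref 2 -> FAULT, evict 4, frames=[2,3]
At step 11: evicted page 4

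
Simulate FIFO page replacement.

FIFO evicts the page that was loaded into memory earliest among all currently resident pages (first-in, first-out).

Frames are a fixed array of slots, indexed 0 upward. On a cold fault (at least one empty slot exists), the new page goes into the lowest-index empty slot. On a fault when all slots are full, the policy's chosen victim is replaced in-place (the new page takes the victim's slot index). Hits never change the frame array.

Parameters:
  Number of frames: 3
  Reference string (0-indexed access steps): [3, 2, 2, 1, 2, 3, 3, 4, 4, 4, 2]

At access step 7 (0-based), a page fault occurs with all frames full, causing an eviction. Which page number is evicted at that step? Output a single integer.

Answer: 3

Derivation:
Step 0: ref 3 -> FAULT, frames=[3,-,-]
Step 1: ref 2 -> FAULT, frames=[3,2,-]
Step 2: ref 2 -> HIT, frames=[3,2,-]
Step 3: ref 1 -> FAULT, frames=[3,2,1]
Step 4: ref 2 -> HIT, frames=[3,2,1]
Step 5: ref 3 -> HIT, frames=[3,2,1]
Step 6: ref 3 -> HIT, frames=[3,2,1]
Step 7: ref 4 -> FAULT, evict 3, frames=[4,2,1]
At step 7: evicted page 3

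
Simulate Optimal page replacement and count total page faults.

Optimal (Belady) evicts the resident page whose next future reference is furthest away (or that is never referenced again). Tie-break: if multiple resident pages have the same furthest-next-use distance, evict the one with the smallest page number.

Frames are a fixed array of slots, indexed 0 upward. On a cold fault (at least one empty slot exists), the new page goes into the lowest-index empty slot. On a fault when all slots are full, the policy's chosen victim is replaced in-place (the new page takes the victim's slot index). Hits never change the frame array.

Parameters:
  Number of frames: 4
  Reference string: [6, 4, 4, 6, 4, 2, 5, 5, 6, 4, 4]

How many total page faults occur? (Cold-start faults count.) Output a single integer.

Answer: 4

Derivation:
Step 0: ref 6 → FAULT, frames=[6,-,-,-]
Step 1: ref 4 → FAULT, frames=[6,4,-,-]
Step 2: ref 4 → HIT, frames=[6,4,-,-]
Step 3: ref 6 → HIT, frames=[6,4,-,-]
Step 4: ref 4 → HIT, frames=[6,4,-,-]
Step 5: ref 2 → FAULT, frames=[6,4,2,-]
Step 6: ref 5 → FAULT, frames=[6,4,2,5]
Step 7: ref 5 → HIT, frames=[6,4,2,5]
Step 8: ref 6 → HIT, frames=[6,4,2,5]
Step 9: ref 4 → HIT, frames=[6,4,2,5]
Step 10: ref 4 → HIT, frames=[6,4,2,5]
Total faults: 4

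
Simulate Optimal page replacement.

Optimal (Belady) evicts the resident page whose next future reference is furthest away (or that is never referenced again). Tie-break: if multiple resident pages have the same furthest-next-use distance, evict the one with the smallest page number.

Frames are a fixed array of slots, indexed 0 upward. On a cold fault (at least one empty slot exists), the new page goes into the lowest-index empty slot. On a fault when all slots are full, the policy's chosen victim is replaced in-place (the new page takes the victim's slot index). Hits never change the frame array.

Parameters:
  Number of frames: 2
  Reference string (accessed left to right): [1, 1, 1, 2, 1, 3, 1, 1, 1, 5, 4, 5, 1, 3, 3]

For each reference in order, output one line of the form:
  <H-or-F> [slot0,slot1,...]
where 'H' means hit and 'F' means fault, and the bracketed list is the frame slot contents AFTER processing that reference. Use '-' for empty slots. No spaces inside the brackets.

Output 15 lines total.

F [1,-]
H [1,-]
H [1,-]
F [1,2]
H [1,2]
F [1,3]
H [1,3]
H [1,3]
H [1,3]
F [1,5]
F [4,5]
H [4,5]
F [1,5]
F [3,5]
H [3,5]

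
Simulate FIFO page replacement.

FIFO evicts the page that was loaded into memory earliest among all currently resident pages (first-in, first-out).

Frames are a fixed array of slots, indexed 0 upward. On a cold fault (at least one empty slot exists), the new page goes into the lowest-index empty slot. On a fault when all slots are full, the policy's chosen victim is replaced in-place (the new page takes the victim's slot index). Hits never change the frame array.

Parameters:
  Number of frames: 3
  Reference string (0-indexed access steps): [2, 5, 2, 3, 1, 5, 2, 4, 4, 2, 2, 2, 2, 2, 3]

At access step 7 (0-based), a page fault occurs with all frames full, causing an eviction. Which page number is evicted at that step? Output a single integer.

Step 0: ref 2 -> FAULT, frames=[2,-,-]
Step 1: ref 5 -> FAULT, frames=[2,5,-]
Step 2: ref 2 -> HIT, frames=[2,5,-]
Step 3: ref 3 -> FAULT, frames=[2,5,3]
Step 4: ref 1 -> FAULT, evict 2, frames=[1,5,3]
Step 5: ref 5 -> HIT, frames=[1,5,3]
Step 6: ref 2 -> FAULT, evict 5, frames=[1,2,3]
Step 7: ref 4 -> FAULT, evict 3, frames=[1,2,4]
At step 7: evicted page 3

Answer: 3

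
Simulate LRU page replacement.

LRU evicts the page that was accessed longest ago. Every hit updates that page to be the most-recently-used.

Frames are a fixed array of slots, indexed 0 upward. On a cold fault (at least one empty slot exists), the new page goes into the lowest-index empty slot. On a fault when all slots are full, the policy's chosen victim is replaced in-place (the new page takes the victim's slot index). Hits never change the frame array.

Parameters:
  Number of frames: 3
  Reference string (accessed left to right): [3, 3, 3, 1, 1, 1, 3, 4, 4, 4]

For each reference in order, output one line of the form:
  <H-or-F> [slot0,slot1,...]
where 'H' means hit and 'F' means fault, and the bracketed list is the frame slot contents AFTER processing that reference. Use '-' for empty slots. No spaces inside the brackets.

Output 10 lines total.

F [3,-,-]
H [3,-,-]
H [3,-,-]
F [3,1,-]
H [3,1,-]
H [3,1,-]
H [3,1,-]
F [3,1,4]
H [3,1,4]
H [3,1,4]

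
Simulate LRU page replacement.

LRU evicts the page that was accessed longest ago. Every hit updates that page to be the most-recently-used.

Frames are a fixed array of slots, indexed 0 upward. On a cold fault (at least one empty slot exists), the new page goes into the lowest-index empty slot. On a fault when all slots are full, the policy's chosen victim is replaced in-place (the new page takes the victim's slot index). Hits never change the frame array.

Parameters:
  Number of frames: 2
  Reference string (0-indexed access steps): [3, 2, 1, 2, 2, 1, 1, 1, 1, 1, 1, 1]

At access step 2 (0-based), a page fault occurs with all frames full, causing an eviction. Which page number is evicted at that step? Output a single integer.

Answer: 3

Derivation:
Step 0: ref 3 -> FAULT, frames=[3,-]
Step 1: ref 2 -> FAULT, frames=[3,2]
Step 2: ref 1 -> FAULT, evict 3, frames=[1,2]
At step 2: evicted page 3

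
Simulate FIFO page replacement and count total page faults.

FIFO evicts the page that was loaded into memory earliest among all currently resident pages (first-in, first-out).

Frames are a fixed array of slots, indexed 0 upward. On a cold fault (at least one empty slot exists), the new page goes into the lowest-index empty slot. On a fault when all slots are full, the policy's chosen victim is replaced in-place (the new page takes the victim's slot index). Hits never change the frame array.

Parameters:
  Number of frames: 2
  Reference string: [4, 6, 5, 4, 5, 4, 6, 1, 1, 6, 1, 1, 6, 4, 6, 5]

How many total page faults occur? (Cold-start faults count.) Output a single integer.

Step 0: ref 4 → FAULT, frames=[4,-]
Step 1: ref 6 → FAULT, frames=[4,6]
Step 2: ref 5 → FAULT (evict 4), frames=[5,6]
Step 3: ref 4 → FAULT (evict 6), frames=[5,4]
Step 4: ref 5 → HIT, frames=[5,4]
Step 5: ref 4 → HIT, frames=[5,4]
Step 6: ref 6 → FAULT (evict 5), frames=[6,4]
Step 7: ref 1 → FAULT (evict 4), frames=[6,1]
Step 8: ref 1 → HIT, frames=[6,1]
Step 9: ref 6 → HIT, frames=[6,1]
Step 10: ref 1 → HIT, frames=[6,1]
Step 11: ref 1 → HIT, frames=[6,1]
Step 12: ref 6 → HIT, frames=[6,1]
Step 13: ref 4 → FAULT (evict 6), frames=[4,1]
Step 14: ref 6 → FAULT (evict 1), frames=[4,6]
Step 15: ref 5 → FAULT (evict 4), frames=[5,6]
Total faults: 9

Answer: 9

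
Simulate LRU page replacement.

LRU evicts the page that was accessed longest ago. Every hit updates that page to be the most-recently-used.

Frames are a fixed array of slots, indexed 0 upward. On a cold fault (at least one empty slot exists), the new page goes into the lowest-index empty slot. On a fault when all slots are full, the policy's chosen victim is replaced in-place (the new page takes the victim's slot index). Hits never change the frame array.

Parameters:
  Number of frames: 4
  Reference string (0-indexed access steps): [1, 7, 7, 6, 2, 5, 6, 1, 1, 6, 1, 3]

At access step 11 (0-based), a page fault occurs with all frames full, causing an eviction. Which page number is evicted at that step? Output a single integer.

Step 0: ref 1 -> FAULT, frames=[1,-,-,-]
Step 1: ref 7 -> FAULT, frames=[1,7,-,-]
Step 2: ref 7 -> HIT, frames=[1,7,-,-]
Step 3: ref 6 -> FAULT, frames=[1,7,6,-]
Step 4: ref 2 -> FAULT, frames=[1,7,6,2]
Step 5: ref 5 -> FAULT, evict 1, frames=[5,7,6,2]
Step 6: ref 6 -> HIT, frames=[5,7,6,2]
Step 7: ref 1 -> FAULT, evict 7, frames=[5,1,6,2]
Step 8: ref 1 -> HIT, frames=[5,1,6,2]
Step 9: ref 6 -> HIT, frames=[5,1,6,2]
Step 10: ref 1 -> HIT, frames=[5,1,6,2]
Step 11: ref 3 -> FAULT, evict 2, frames=[5,1,6,3]
At step 11: evicted page 2

Answer: 2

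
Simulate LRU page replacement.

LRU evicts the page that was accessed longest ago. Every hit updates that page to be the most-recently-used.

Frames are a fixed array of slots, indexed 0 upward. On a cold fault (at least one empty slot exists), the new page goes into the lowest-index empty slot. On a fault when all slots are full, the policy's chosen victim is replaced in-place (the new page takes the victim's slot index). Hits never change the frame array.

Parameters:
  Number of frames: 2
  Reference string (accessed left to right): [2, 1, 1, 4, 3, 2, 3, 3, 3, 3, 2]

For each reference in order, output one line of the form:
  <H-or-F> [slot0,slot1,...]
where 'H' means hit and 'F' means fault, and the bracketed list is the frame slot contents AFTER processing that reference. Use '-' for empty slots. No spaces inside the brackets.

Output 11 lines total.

F [2,-]
F [2,1]
H [2,1]
F [4,1]
F [4,3]
F [2,3]
H [2,3]
H [2,3]
H [2,3]
H [2,3]
H [2,3]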